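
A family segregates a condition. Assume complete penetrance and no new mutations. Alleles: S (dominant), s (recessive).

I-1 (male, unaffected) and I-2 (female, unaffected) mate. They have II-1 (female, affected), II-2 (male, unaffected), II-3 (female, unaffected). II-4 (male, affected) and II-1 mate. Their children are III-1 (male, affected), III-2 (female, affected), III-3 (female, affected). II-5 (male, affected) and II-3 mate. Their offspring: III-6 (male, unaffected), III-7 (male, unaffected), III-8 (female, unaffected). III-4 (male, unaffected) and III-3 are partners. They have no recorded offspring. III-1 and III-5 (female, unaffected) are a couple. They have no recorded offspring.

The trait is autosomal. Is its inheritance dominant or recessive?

I-1 and I-2 are both unaffected yet have an affected child II-1. Under dominance, an affected child requires at least one affected parent, so the trait cannot be dominant.

recessive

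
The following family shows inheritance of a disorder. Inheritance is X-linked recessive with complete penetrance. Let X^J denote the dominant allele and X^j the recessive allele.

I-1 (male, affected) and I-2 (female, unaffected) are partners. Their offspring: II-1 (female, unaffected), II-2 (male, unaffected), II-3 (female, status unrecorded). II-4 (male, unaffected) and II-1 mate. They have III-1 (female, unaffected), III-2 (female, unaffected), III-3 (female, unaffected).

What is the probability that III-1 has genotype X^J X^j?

II-4 is unaffected, so II-4 is X^J Y.
II-1 is unaffected so carries J and received j from I-1 (X^j Y), so II-1 is X^J X^j.
Their cross gives offspring ratios 1/2 X^J X^J : 1/2 X^J X^j. Conditioning on III-1 being unaffected, P(X^J X^j) = 1/2 / 1 = 1/2.

1/2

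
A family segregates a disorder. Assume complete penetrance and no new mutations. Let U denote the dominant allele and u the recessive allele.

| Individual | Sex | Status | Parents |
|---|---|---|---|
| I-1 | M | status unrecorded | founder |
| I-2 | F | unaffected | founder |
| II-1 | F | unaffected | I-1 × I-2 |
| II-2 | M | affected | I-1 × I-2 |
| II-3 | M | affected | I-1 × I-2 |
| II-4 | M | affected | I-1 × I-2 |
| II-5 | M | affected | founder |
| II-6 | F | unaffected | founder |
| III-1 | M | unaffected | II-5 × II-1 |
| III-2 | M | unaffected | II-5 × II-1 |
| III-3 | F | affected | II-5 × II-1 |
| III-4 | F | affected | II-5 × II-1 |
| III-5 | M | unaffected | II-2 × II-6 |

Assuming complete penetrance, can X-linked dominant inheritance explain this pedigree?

No

Under X-linked dominant, II-2 (affected, male) cannot arise from I-1 (unrecorded) × I-2 (unaffected).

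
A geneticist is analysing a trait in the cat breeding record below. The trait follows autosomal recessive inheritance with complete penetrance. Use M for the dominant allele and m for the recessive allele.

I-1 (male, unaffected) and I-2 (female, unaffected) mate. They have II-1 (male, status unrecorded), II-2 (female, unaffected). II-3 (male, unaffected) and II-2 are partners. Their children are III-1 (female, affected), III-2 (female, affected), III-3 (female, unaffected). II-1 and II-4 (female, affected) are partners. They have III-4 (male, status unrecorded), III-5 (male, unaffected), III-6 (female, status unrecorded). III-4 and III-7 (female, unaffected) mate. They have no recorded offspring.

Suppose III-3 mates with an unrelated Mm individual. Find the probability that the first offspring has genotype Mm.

II-3 is unaffected so carries M and passed m to III-1 (mm), so II-3 is Mm.
II-2 is unaffected so carries M and passed m to III-1 (mm), so II-2 is Mm.
III-3 is an unaffected offspring of II-3 (Mm) × II-2 (Mm), whose cross gives 1/4 MM : 1/2 Mm : 1/4 mm; conditioning on being unaffected, III-3 is MM with probability 1/3, Mm with probability 2/3.
Summing over parental genotype combinations, P(offspring has genotype Mm) = 1/3·1/2 + 2/3·1/2 = 1/2.

1/2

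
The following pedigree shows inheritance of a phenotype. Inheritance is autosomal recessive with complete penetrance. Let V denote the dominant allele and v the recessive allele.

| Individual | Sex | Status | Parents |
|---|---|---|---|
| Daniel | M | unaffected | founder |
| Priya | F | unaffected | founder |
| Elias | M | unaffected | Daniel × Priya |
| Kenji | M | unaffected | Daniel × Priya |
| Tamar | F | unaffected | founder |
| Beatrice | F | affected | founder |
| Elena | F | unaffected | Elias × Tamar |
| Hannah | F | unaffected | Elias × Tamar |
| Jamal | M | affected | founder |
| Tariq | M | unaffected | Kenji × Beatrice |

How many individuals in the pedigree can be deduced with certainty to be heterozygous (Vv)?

Obligate heterozygotes: Tariq is unaffected so carries V and received v from Beatrice (vv), so Tariq is Vv.
Every other individual is either homozygous by phenotype or has at least one consistent homozygous assignment, so the count is 1.

1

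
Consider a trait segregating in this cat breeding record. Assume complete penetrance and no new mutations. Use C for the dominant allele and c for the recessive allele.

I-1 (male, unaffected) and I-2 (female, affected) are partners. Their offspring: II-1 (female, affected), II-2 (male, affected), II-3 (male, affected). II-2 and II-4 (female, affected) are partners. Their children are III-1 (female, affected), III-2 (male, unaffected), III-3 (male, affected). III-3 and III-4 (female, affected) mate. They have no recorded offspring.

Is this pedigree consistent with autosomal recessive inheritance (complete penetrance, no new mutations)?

Under autosomal recessive, III-2 (unaffected, male) cannot arise from II-2 (affected) × II-4 (affected).

No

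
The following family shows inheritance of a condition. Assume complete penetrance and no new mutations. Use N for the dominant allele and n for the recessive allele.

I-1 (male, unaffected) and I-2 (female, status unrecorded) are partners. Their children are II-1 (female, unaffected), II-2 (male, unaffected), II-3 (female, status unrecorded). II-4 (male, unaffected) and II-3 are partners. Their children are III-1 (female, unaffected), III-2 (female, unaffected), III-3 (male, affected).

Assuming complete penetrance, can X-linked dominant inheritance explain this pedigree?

A consistent assignment under X-linked dominant exists: I-1 X^n Y, I-2 X^N X^n, II-1 X^n X^n, II-2 X^n Y, II-3 X^N X^n, II-4 X^n Y, III-1 X^n X^n, III-2 X^n X^n, III-3 X^N Y.
In this assignment every recorded phenotype matches its genotype and every non-founder's genotype is obtainable from its parents' genotypes, so the pedigree is consistent.

Yes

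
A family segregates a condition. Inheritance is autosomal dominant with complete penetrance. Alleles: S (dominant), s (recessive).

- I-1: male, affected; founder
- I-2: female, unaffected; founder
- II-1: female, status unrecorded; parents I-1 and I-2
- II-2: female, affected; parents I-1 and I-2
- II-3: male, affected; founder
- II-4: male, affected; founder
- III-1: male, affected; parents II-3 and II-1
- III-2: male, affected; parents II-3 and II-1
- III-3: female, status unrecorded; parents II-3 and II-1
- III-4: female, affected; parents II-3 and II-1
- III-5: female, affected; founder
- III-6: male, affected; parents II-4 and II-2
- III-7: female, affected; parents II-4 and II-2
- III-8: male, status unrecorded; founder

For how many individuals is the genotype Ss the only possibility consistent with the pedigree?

Obligate heterozygotes: II-2 is affected so carries S and received s from I-2 (ss), so II-2 is Ss.
Every other individual is either homozygous by phenotype or has at least one consistent homozygous assignment, so the count is 1.

1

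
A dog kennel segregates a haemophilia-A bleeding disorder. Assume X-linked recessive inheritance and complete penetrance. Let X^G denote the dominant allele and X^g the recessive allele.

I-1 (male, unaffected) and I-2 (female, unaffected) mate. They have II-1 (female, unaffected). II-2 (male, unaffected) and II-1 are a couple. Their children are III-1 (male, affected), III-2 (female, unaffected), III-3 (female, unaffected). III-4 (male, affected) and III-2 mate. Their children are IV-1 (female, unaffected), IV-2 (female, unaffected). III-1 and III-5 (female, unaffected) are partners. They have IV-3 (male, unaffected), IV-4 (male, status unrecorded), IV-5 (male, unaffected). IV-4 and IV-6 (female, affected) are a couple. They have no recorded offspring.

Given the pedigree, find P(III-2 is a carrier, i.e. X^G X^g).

1/5

II-2 is unaffected, so II-2 is X^G Y.
II-1 is unaffected so carries G and passed g to III-1 (X^g Y), so II-1 is X^G X^g.
Their cross gives offspring ratios 1/2 X^G X^G : 1/2 X^G X^g. Conditioning on III-2 being unaffected, P(X^G X^g) = 1/2 / 1 = 1/2 before taking III-2's own offspring into account.
III-4 is affected, so III-4 is X^g Y.
Now use III-2's offspring. Probability of each recorded status — unaffected daughter IV-1: 1/2 if III-2 is X^G X^g, 1 if X^G X^G; unaffected daughter IV-2: 1/2 if III-2 is X^G X^g, 1 if X^G X^G.
Bayes: P(X^G X^g) = 1/2·1/4 / (1/2·1/4 + 1/2·1) = 1/5.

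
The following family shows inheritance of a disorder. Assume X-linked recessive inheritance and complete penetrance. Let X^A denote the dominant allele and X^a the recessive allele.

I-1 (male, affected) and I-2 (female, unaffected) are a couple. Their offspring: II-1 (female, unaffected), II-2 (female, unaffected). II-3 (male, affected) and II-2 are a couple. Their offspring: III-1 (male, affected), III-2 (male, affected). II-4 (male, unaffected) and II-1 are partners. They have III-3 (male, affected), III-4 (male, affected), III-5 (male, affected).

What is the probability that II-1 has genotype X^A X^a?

1

II-1 is unaffected so carries A and received a from I-1 (X^a Y), so II-1 is X^A X^a, giving P(X^A X^a) = 1.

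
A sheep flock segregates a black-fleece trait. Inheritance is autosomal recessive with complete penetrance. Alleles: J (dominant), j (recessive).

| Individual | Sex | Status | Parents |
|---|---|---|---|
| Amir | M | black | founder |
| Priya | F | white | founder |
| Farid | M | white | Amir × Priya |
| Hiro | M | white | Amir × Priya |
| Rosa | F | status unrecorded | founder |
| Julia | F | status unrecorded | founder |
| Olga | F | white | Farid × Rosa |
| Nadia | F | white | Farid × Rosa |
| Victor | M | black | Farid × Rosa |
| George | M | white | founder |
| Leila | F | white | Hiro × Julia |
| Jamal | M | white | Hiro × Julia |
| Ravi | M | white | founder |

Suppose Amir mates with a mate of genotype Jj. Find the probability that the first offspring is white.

1/2

Amir is black, so Amir is jj.
The cross gives 1/2 Jj : 1/2 jj, so P(offspring is white) = 1/2.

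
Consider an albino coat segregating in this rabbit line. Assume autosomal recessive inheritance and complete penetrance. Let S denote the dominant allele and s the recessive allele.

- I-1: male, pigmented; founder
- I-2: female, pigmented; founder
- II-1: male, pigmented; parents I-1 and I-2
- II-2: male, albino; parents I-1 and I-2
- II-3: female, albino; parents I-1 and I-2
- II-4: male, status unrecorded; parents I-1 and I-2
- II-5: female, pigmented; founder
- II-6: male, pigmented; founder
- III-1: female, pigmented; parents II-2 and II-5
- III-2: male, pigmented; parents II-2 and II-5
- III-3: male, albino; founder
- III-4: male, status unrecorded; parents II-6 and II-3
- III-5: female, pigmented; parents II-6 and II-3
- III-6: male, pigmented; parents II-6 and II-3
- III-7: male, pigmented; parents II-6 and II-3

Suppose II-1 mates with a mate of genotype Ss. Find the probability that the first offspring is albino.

I-1 is pigmented so carries S and passed s to II-2 (ss), so I-1 is Ss.
I-2 is pigmented so carries S and passed s to II-2 (ss), so I-2 is Ss.
II-1 is a pigmented offspring of I-1 (Ss) × I-2 (Ss), whose cross gives 1/4 SS : 1/2 Ss : 1/4 ss; conditioning on being pigmented, II-1 is SS with probability 1/3, Ss with probability 2/3.
Summing over parental genotype combinations, P(offspring is albino) = 2/3·1/4 = 1/6.

1/6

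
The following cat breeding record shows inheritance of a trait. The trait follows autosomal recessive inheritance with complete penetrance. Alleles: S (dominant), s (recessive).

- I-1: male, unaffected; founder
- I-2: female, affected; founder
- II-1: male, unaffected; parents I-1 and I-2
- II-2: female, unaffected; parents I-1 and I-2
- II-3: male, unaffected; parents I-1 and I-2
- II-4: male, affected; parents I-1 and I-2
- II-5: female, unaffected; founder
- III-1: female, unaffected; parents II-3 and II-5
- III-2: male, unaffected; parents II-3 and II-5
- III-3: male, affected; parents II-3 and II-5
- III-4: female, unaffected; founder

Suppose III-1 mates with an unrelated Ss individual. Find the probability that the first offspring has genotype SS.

II-3 is unaffected so carries S and received s from I-2 (ss), so II-3 is Ss.
II-5 is unaffected so carries S and passed s to III-3 (ss), so II-5 is Ss.
III-1 is an unaffected offspring of II-3 (Ss) × II-5 (Ss), whose cross gives 1/4 SS : 1/2 Ss : 1/4 ss; conditioning on being unaffected, III-1 is SS with probability 1/3, Ss with probability 2/3.
Summing over parental genotype combinations, P(offspring has genotype SS) = 1/3·1/2 + 2/3·1/4 = 1/3.

1/3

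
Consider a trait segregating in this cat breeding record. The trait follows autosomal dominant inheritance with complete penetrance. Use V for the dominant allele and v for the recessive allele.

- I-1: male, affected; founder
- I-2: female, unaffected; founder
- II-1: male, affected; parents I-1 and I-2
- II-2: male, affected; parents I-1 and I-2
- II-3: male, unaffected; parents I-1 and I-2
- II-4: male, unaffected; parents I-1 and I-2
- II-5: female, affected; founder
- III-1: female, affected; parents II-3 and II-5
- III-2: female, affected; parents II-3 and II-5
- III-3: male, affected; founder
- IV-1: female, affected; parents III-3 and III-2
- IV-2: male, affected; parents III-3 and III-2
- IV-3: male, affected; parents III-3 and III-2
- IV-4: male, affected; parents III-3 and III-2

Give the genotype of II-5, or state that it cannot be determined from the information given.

II-5's phenotype allows VV or Vv, and no parent or child forces a single allele at both positions; consistent genotype assignments exist with II-5 as VV or Vv.

cannot be determined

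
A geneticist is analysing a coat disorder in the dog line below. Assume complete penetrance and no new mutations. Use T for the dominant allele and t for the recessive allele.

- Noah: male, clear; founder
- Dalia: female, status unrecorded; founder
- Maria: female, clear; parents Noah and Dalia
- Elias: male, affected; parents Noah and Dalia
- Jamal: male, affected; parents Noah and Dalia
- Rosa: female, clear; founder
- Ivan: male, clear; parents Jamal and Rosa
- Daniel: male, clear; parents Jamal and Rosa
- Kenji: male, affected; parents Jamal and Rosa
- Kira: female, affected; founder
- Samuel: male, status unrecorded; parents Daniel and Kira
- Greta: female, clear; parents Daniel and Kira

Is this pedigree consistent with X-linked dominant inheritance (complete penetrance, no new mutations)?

Under X-linked dominant, Kenji (affected, male) cannot arise from Jamal (affected) × Rosa (clear).

No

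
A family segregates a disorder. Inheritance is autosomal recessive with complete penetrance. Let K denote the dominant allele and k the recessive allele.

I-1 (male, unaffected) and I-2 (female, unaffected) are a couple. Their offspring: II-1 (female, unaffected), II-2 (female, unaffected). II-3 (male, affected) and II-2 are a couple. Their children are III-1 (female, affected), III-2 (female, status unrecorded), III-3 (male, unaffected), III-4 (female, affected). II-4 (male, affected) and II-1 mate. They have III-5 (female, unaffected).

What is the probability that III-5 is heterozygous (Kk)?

III-5 is unaffected so carries K and received k from II-4 (kk), so III-5 is Kk, giving P(Kk) = 1.

1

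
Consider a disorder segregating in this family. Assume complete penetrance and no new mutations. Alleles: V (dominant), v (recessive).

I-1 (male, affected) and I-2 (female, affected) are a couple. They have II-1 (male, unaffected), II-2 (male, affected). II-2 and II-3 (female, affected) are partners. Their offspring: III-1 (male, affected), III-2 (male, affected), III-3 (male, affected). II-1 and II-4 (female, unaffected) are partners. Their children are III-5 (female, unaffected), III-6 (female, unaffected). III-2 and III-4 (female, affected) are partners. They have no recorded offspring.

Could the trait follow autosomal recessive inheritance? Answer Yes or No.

Under autosomal recessive, II-1 (unaffected, male) cannot arise from I-1 (affected) × I-2 (affected).

No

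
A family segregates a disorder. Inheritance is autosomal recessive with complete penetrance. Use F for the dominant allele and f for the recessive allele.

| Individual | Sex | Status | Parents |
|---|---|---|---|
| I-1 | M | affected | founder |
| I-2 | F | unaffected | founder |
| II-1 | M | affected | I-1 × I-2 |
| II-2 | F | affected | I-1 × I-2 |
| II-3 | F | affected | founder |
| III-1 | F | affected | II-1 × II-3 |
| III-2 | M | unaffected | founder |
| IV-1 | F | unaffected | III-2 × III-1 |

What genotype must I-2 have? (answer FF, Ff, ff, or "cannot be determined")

Ff

From phenotype alone, I-2 is FF or Ff.
I-2 is unaffected so carries F and passed f to II-1 (ff), so I-2 is Ff.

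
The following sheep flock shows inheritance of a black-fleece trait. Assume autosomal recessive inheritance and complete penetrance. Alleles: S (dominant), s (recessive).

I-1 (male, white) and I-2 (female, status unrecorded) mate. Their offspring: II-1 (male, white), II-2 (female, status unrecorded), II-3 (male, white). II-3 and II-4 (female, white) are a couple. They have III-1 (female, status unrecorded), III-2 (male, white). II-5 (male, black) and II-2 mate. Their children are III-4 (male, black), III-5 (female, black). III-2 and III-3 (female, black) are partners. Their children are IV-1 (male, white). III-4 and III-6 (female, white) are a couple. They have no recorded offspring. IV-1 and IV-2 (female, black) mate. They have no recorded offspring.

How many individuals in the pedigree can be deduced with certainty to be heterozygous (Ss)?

Obligate heterozygotes: IV-1 is white so carries S and received s from III-3 (ss), so IV-1 is Ss.
Every other individual is either homozygous by phenotype or has at least one consistent homozygous assignment, so the count is 1.

1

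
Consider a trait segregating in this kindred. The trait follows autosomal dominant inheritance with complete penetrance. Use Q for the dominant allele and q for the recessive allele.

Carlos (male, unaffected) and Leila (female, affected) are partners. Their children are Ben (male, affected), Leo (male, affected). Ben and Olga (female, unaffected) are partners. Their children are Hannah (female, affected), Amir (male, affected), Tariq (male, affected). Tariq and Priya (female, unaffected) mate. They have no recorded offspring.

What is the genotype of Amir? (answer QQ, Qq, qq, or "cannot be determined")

Qq

From phenotype alone, Amir is QQ or Qq.
Amir is affected so carries Q and received q from Olga (qq), so Amir is Qq.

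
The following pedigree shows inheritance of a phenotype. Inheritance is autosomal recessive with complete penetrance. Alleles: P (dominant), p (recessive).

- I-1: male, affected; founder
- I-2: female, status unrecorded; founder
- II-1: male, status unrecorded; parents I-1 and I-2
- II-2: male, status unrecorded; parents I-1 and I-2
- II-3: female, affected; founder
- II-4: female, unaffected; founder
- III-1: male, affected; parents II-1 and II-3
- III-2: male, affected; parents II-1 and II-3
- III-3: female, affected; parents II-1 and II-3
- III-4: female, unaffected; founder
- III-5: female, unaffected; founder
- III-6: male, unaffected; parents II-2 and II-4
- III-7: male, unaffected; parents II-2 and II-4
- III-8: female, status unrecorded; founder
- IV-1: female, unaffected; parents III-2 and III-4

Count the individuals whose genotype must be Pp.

Obligate heterozygotes: IV-1 is unaffected so carries P and received p from III-2 (pp), so IV-1 is Pp.
Every other individual is either homozygous by phenotype or has at least one consistent homozygous assignment, so the count is 1.

1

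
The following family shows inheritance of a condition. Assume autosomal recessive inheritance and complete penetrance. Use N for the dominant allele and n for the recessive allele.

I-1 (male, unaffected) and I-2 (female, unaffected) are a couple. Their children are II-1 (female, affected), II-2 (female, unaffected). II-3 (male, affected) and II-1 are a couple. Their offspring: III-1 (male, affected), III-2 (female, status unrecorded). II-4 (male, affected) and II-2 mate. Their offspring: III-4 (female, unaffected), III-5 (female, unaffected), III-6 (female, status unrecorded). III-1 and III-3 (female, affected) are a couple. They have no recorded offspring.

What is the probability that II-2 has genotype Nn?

1/3

I-1 is unaffected so carries N and passed n to II-1 (nn), so I-1 is Nn.
I-2 is unaffected so carries N and passed n to II-1 (nn), so I-2 is Nn.
Their cross gives offspring ratios 1/4 NN : 1/2 Nn : 1/4 nn. Conditioning on II-2 being unaffected, P(Nn) = 1/2 / 3/4 = 2/3 before taking II-2's own offspring into account.
II-4 is affected, so II-4 is nn.
Now use II-2's offspring. Probability of each recorded status — unaffected daughter III-4: 1/2 if II-2 is Nn, 1 if NN; unaffected daughter III-5: 1/2 if II-2 is Nn, 1 if NN. (III-6: equally likely either way, so uninformative.)
Bayes: P(Nn) = 2/3·1/4 / (2/3·1/4 + 1/3·1) = 1/3.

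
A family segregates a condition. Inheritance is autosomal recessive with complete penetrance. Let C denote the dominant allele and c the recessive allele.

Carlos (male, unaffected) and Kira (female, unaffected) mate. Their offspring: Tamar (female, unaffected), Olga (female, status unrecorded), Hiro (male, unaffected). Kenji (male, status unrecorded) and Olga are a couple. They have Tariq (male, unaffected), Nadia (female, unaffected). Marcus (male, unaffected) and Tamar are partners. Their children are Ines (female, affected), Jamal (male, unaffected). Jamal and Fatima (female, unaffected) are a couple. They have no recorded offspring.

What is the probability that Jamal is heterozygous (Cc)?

Marcus is unaffected so carries C and passed c to Ines (cc), so Marcus is Cc.
Tamar is unaffected so carries C and passed c to Ines (cc), so Tamar is Cc.
Their cross gives offspring ratios 1/4 CC : 1/2 Cc : 1/4 cc. Conditioning on Jamal being unaffected, P(Cc) = 1/2 / 3/4 = 2/3.

2/3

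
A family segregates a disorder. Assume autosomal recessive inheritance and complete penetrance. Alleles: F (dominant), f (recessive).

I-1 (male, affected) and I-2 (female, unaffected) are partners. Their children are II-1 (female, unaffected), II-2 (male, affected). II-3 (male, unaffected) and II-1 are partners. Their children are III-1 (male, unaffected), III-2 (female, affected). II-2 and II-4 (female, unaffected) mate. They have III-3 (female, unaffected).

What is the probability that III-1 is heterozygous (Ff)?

2/3

II-3 is unaffected so carries F and passed f to III-2 (ff), so II-3 is Ff.
II-1 is unaffected so carries F and received f from I-1 (ff), so II-1 is Ff.
Their cross gives offspring ratios 1/4 FF : 1/2 Ff : 1/4 ff. Conditioning on III-1 being unaffected, P(Ff) = 1/2 / 3/4 = 2/3.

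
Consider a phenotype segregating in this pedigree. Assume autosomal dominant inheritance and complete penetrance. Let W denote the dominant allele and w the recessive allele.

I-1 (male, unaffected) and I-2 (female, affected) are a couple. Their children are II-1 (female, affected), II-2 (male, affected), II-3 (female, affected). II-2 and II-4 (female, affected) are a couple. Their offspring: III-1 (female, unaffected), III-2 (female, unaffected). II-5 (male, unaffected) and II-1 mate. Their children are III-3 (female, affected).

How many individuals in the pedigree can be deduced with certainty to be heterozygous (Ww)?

Obligate heterozygotes: II-1 is affected so carries W and received w from I-1 (ww), so II-1 is Ww; II-2 is affected so carries W and received w from I-1 (ww), so II-2 is Ww; II-3 is affected so carries W and received w from I-1 (ww), so II-3 is Ww; II-4 is affected so carries W and passed w to III-1 (ww), so II-4 is Ww; III-3 is affected so carries W and received w from II-5 (ww), so III-3 is Ww.
Every other individual is either homozygous by phenotype or has at least one consistent homozygous assignment, so the count is 5.

5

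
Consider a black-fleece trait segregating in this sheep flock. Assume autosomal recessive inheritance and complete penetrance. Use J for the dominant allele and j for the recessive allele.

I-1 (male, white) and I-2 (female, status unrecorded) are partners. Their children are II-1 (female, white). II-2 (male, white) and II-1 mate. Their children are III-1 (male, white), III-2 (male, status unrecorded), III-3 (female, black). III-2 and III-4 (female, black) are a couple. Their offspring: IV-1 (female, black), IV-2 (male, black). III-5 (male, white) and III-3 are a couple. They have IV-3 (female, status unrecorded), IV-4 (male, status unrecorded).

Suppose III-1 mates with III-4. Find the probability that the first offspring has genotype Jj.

2/3

II-2 is white so carries J and passed j to III-3 (jj), so II-2 is Jj.
II-1 is white so carries J and passed j to III-3 (jj), so II-1 is Jj.
III-1 is a white offspring of II-2 (Jj) × II-1 (Jj), whose cross gives 1/4 JJ : 1/2 Jj : 1/4 jj; conditioning on being white, III-1 is JJ with probability 1/3, Jj with probability 2/3.
III-4 is black, so III-4 is jj.
Summing over parental genotype combinations, P(offspring has genotype Jj) = 1/3·1 + 2/3·1/2 = 2/3.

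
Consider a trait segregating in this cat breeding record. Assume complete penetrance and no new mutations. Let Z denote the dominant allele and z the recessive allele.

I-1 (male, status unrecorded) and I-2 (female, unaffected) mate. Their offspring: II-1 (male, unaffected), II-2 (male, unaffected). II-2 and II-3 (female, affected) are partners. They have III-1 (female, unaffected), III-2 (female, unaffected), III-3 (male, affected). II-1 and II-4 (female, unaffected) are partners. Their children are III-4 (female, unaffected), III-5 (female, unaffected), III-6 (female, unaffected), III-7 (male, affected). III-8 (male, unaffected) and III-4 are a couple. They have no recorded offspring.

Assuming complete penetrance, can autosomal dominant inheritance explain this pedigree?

Under autosomal dominant, III-7 (affected, male) cannot arise from II-1 (unaffected) × II-4 (unaffected).

No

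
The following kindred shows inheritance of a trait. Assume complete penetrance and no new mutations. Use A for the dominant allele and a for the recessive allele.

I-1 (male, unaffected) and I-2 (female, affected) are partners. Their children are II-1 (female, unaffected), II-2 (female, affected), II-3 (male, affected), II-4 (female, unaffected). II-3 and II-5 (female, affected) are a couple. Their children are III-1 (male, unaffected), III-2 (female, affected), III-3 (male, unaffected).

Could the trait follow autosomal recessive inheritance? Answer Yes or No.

No

Under autosomal recessive, III-1 (unaffected, male) cannot arise from II-3 (affected) × II-5 (affected).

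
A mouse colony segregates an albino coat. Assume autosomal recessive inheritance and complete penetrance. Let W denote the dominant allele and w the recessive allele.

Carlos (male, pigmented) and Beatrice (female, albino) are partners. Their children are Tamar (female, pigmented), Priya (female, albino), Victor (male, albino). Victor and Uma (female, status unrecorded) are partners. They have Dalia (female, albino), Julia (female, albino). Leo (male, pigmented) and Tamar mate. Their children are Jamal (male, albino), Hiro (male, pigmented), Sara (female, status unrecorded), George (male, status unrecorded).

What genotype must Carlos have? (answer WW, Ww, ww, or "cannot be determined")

From phenotype alone, Carlos is WW or Ww.
Carlos is pigmented so carries W and passed w to Priya (ww), so Carlos is Ww.

Ww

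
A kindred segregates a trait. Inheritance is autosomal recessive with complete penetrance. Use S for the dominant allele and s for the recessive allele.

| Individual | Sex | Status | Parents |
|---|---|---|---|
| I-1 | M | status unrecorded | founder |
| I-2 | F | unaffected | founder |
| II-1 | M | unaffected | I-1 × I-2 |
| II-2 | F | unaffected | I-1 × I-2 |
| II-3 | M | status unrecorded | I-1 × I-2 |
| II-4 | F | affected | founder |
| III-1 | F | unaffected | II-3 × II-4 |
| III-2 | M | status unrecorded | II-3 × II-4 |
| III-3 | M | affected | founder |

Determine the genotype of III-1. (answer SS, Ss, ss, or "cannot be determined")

Ss

From phenotype alone, III-1 is SS or Ss.
III-1 is unaffected so carries S and received s from II-4 (ss), so III-1 is Ss.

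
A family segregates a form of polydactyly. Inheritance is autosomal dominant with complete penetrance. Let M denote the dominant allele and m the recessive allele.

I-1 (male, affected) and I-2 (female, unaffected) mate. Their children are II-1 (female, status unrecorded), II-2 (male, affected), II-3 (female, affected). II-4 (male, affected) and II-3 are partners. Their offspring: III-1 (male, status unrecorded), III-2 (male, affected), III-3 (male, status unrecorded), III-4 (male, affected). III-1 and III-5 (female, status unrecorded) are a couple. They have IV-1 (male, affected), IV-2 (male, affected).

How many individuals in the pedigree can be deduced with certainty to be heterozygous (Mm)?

Obligate heterozygotes: II-2 is affected so carries M and received m from I-2 (mm), so II-2 is Mm; II-3 is affected so carries M and received m from I-2 (mm), so II-3 is Mm.
Every other individual is either homozygous by phenotype or has at least one consistent homozygous assignment, so the count is 2.

2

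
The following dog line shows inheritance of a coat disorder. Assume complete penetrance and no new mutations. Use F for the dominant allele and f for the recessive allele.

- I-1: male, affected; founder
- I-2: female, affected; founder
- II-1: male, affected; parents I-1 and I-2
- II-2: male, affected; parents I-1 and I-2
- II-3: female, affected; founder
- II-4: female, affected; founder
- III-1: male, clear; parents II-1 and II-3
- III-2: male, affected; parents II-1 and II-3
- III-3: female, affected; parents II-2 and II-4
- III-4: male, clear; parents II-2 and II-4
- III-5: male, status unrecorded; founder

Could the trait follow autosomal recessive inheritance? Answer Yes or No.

Under autosomal recessive, III-1 (clear, male) cannot arise from II-1 (affected) × II-3 (affected).

No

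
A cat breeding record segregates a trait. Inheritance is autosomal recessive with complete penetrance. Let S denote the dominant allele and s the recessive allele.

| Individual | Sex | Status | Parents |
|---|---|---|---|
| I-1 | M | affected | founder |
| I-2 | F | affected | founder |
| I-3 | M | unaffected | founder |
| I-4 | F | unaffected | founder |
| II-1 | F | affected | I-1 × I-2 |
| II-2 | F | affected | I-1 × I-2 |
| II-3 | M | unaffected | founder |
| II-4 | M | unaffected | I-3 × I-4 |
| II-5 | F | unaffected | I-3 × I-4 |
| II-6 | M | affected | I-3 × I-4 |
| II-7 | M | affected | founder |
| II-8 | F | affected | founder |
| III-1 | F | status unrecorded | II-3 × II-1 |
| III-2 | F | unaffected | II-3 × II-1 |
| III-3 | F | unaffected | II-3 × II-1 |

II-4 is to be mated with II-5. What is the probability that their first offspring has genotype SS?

4/9

I-3 is unaffected so carries S and passed s to II-6 (ss), so I-3 is Ss.
I-4 is unaffected so carries S and passed s to II-6 (ss), so I-4 is Ss.
II-4 is an unaffected offspring of I-3 (Ss) × I-4 (Ss), whose cross gives 1/4 SS : 1/2 Ss : 1/4 ss; conditioning on being unaffected, II-4 is SS with probability 1/3, Ss with probability 2/3.
II-5 is an unaffected offspring of I-3 (Ss) × I-4 (Ss), whose cross gives 1/4 SS : 1/2 Ss : 1/4 ss; conditioning on being unaffected, II-5 is SS with probability 1/3, Ss with probability 2/3.
Summing over parental genotype combinations, P(offspring has genotype SS) = 1/9·1 + 2/9·1/2 + 2/9·1/2 + 4/9·1/4 = 4/9.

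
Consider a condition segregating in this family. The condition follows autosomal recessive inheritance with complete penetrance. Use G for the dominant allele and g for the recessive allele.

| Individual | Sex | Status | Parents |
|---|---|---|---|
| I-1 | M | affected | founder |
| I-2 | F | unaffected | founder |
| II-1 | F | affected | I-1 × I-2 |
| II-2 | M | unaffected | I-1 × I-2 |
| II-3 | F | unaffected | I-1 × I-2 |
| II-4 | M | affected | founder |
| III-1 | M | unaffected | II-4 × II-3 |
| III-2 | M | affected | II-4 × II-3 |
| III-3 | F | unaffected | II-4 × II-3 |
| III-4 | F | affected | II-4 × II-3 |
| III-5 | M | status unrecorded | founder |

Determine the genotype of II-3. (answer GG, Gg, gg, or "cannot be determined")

Gg

From phenotype alone, II-3 is GG or Gg.
II-3 is unaffected so carries G and received g from I-1 (gg), so II-3 is Gg.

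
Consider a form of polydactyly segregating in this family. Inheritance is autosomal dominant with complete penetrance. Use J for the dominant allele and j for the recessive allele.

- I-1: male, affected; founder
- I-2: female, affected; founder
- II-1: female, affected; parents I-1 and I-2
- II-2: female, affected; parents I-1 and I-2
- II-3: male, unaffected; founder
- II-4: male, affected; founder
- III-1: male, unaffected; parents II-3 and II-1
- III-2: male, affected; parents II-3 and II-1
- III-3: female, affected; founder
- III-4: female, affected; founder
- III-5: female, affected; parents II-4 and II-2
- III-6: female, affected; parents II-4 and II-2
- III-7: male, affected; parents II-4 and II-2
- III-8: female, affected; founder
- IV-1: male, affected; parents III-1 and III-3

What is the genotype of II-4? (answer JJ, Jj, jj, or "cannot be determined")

II-4's phenotype allows JJ or Jj, and no parent or child forces a single allele at both positions; consistent genotype assignments exist with II-4 as JJ or Jj.

cannot be determined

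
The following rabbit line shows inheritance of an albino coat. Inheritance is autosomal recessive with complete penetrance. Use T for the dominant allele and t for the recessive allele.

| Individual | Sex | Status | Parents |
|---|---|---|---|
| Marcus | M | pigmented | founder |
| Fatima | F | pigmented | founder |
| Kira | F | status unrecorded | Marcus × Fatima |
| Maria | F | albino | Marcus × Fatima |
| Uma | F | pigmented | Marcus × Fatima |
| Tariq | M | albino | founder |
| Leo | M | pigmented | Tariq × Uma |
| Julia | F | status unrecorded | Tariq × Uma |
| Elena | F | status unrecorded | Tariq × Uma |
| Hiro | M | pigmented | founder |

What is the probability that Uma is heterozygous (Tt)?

Marcus is pigmented so carries T and passed t to Maria (tt), so Marcus is Tt.
Fatima is pigmented so carries T and passed t to Maria (tt), so Fatima is Tt.
Their cross gives offspring ratios 1/4 TT : 1/2 Tt : 1/4 tt. Conditioning on Uma being pigmented, P(Tt) = 1/2 / 3/4 = 2/3 before taking Uma's own offspring into account.
Tariq is albino, so Tariq is tt.
Now use Uma's offspring. Probability of each recorded status — pigmented son Leo: 1/2 if Uma is Tt, 1 if TT. (Julia, Elena: equally likely either way, so uninformative.)
Bayes: P(Tt) = 2/3·1/2 / (2/3·1/2 + 1/3·1) = 1/2.

1/2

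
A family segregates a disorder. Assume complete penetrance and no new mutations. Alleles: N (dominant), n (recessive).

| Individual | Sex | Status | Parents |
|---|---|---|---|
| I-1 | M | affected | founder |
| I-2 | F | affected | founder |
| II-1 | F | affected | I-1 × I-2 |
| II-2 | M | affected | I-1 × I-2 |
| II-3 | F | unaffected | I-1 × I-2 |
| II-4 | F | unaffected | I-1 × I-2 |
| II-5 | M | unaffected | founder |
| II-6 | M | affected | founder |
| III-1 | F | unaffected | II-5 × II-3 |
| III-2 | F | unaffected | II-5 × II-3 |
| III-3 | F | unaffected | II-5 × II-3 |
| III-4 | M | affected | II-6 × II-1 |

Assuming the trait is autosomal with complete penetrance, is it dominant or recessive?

dominant

I-1 and I-2 are both affected yet have an unaffected child II-3. Under a recessive model two affected parents are homozygous and every child would be affected, so the trait cannot be recessive.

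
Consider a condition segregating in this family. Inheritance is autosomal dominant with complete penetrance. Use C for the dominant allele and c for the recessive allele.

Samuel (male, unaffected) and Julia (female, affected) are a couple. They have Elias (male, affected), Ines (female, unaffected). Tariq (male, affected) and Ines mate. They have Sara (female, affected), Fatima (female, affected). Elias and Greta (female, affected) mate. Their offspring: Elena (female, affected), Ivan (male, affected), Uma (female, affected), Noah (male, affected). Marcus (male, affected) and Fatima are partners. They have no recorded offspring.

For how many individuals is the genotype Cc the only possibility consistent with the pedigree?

4

Obligate heterozygotes: Julia is affected so carries C and passed c to Ines (cc), so Julia is Cc; Elias is affected so carries C and received c from Samuel (cc), so Elias is Cc; Sara is affected so carries C and received c from Ines (cc), so Sara is Cc; Fatima is affected so carries C and received c from Ines (cc), so Fatima is Cc.
Every other individual is either homozygous by phenotype or has at least one consistent homozygous assignment, so the count is 4.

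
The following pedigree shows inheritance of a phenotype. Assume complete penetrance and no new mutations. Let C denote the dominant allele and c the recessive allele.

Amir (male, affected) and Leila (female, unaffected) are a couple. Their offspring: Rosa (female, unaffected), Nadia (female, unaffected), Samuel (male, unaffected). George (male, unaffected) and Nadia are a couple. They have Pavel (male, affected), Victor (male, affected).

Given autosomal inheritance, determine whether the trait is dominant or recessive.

George and Nadia are both unaffected yet have an affected child Pavel. Under dominance, an affected child requires at least one affected parent, so the trait cannot be dominant.

recessive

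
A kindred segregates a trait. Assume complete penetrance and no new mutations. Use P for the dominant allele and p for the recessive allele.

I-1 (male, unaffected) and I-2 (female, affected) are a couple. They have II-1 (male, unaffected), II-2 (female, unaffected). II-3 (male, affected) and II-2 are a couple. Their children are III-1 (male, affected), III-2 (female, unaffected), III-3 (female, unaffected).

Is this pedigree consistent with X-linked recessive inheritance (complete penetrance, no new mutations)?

Under X-linked recessive, II-1 (unaffected, male) cannot arise from I-1 (unaffected) × I-2 (affected).

No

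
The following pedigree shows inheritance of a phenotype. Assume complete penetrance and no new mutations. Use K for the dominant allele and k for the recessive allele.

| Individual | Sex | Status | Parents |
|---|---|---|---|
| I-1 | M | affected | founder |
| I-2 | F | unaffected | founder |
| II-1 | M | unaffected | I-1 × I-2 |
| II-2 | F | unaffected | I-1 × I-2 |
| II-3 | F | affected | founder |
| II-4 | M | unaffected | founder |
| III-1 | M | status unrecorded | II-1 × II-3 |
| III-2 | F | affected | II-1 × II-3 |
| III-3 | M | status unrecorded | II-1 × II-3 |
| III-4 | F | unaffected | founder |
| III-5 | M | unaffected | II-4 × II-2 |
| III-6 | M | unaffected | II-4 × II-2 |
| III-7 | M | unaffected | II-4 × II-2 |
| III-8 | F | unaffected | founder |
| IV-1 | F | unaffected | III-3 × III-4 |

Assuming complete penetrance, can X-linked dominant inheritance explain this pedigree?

Under X-linked dominant, II-2 (unaffected, female) cannot arise from I-1 (affected) × I-2 (unaffected).

No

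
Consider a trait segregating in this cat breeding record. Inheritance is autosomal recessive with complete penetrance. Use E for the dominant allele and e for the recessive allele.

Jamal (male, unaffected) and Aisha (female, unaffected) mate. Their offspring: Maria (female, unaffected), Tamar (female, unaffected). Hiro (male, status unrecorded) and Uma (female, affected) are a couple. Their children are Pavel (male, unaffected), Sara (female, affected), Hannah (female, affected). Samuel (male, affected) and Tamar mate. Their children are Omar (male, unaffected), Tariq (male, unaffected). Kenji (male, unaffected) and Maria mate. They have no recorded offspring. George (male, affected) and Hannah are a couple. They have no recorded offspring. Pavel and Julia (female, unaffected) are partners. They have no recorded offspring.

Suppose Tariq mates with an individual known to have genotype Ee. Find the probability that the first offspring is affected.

Tariq is unaffected so carries E and received e from Samuel (ee), so Tariq is Ee.
The cross gives 1/4 EE : 1/2 Ee : 1/4 ee, so P(offspring is affected) = 1/4.

1/4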